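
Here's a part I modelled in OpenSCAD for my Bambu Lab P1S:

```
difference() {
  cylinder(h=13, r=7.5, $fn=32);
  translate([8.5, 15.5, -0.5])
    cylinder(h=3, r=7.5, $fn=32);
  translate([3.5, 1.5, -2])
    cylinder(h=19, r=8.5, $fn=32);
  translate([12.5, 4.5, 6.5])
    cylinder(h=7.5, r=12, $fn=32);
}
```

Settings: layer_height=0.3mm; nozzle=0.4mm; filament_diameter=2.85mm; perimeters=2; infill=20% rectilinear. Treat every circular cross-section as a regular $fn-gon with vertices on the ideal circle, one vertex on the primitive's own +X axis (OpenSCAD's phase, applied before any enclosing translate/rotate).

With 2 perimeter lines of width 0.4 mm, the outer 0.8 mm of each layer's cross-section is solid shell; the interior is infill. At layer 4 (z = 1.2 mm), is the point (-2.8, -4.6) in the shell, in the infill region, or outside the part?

At z = 1.2 mm: the r=7.5 cylinder gives a regular 32-gon of circumradius 7.5 (constant along its height); the cylinder at (8.5, 15.5): section is a regular 32-gon, circumradius r=7.5; the r=8.5 cylinder at (3.5, 1.5) gives a regular 32-gon of circumradius 8.5 (constant along its height); the cylinder at (12.5, 4.5) is not intersected at this z (z outside [6.5, 14]); Taking the first minus the rest: starting from the r=7.5 cylinder, the r=7.5 cylinder at (8.5, 15.5) misses the remaining region (no effect); the r=8.5 cylinder at (3.5, 1.5) partially overlaps it — only the 138.26 mm² overlap (of its 225.52 mm²) is removed, clipping the outline — 1 connected region. Overall, the cross-section is a single solid region. The nearest boundary edge runs (-3.57, -3.22)→(-2.51, -4.51); distance from the point to it = 0.28 mm. The point is inside the cross-section, 0.28 mm from the nearest boundary — within the 0.8 mm shell band (2 × 0.4).

shell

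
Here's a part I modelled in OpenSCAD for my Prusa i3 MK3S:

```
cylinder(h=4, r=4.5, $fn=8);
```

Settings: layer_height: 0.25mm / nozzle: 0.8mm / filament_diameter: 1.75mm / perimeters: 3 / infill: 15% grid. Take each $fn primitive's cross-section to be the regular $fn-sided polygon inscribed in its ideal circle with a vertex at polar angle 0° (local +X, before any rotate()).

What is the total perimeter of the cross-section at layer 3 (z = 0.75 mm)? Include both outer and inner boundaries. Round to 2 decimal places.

At z = 0.75 mm: the r=4.5 cylinder contributes a regular 8-gon of circumradius 4.5 (perimeter = 2·8·4.500·sin(180°/8) = 27.55 mm). Overall, the cross-section is a single solid region. Total boundary length (outer) = 27.55 mm.

27.55 mm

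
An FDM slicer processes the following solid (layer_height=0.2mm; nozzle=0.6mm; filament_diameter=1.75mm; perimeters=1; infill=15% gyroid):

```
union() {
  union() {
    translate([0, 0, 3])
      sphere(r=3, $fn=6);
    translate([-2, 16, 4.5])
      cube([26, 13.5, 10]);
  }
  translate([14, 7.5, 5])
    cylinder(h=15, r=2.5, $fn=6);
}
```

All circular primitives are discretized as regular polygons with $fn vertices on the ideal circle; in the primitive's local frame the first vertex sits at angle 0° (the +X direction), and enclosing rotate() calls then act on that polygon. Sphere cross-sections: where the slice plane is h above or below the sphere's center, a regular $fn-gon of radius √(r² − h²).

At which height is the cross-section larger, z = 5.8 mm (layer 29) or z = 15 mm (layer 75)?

Layer 29 (z = 5.8): the sphere: section is a regular 6-gon, circumradius = √(r²−h²) = √(3²−2.8²) = 1.077 (area = (6/2)·1.077²·sin(360°/6) = 3.01 mm²); the 26×13.5 cube at (-2, 16) contributes its full rectangle (area 351.00 mm²); Taking the union: the 2 present regions are separate (no shared area or edge), so areas and boundary lengths simply add and each stays a separate island — area = 354.01 mm²; the cylinder at (14, 7.5): section is a regular 6-gon, circumradius r=2.5 (area = (6/2)·2.500²·sin(360°/6) = 16.24 mm²); Merging all regions: the 2 present regions are separate (no shared area or edge), so areas and boundary lengths simply add and each stays a separate island — area = 370.25 mm². So its area = 370.25 mm². Layer 75 (z = 15): the sphere does not reach this height (|z−center|=12.000 > r=3); the cube at (-2, 16) is absent (z outside [4.5, 14.5]); Combining (union): nothing is present at this height; the cylinder at (14, 7.5): section is a regular 6-gon, circumradius r=2.5 (area = (6/2)·2.500²·sin(360°/6) = 16.24 mm²); Taking the union: only the r=2.5 cylinder at (14, 7.5) is present, so the union is just that shape — area = 16.24 mm². So its area = 16.24 mm². Layer 29 is larger (370.25 vs 16.24 mm²).

layer 29 (z = 5.8 mm)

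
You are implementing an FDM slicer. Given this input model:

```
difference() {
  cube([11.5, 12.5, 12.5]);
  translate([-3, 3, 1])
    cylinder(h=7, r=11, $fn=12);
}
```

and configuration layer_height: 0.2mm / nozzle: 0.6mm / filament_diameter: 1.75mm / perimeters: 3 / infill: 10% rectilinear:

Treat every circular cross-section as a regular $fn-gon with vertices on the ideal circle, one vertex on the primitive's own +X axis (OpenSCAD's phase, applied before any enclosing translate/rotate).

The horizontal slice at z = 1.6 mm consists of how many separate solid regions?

1

At z = 1.6 mm: the cube (footprint 11.5×12.5) is included at this height; the r=11 cylinder at (-3, 3) contributes a regular 12-gon of circumradius 11; Taking the first minus the rest: starting from the 11.5×12.5 cube, the r=11 cylinder at (-3, 3) partially overlaps it — only the 80.85 mm² overlap (of its 363.00 mm²) is removed, clipping the outline — 1 connected region. The result has 1 disconnected region.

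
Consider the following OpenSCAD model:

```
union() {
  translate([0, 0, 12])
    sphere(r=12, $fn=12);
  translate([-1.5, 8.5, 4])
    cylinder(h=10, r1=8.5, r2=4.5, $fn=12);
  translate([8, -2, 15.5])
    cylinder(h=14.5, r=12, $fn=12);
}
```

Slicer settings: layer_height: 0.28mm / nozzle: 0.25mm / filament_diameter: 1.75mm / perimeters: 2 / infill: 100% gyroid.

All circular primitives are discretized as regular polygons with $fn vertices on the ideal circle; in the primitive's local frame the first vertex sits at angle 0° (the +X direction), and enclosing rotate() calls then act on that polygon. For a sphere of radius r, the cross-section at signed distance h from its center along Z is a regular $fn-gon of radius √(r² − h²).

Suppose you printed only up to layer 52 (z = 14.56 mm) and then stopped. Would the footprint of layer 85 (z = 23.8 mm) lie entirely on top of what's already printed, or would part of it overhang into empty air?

part overhangs

Compare the two slices. At z = 14.56: the r=12 sphere slices to a regular 12-gon of circumradius 11.724 (√(r²−h²) with h=2.56 from center) (area = (12/2)·11.724²·sin(360°/12) = 412.34 mm²); the cone at (-1.5, 8.5) does not reach this height (z outside [4, 14]); the cylinder at (8, -2) is absent (z outside [15.5, 30]); Taking the union: only the r=12 sphere is present, so the union is just that shape — area = 412.34 mm². At z = 23.8: the sphere: section is a regular 12-gon, circumradius = √(r²−h²) = √(12²−11.8²) = 2.182 (area = (12/2)·2.182²·sin(360°/12) = 14.28 mm²); the cone at (-1.5, 8.5) is absent (z outside [4, 14]); the cylinder at (8, -2): section is a regular 12-gon, circumradius r=12 (area = (12/2)·12.000²·sin(360°/12) = 432.00 mm²); Taking the union: the r=12 sphere lies entirely inside the r=12 cylinder at (8, -2), so the union is just the r=12 cylinder at (8, -2) — area = 432.00 mm². Checking containment: at z = 23.8 the cross-section extends beyond the z = 14.56 cross-section by about 197.59 mm².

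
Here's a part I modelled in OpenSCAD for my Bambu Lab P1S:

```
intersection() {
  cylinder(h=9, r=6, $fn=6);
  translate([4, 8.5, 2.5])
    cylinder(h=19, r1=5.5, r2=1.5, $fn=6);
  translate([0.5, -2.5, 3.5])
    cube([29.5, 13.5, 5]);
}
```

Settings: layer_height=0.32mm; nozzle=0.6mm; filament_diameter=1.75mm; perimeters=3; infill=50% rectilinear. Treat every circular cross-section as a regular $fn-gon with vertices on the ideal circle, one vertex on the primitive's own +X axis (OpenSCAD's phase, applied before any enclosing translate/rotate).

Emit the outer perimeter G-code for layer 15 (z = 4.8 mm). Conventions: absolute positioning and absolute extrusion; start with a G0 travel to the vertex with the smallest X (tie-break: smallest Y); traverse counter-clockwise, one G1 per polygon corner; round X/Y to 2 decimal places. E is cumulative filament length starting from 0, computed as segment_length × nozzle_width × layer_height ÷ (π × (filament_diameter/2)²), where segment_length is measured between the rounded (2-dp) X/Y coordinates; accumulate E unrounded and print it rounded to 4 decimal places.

G0 X0.89 Y5.20 Z4.80
G1 X1.49 Y4.16 E0.0958
G1 X3.60 Y4.16 E0.2643
G1 X3.00 Y5.20 E0.3601
G1 X0.89 Y5.20 E0.5285

At z = 4.8 mm: the r=6 cylinder gives a regular 6-gon of circumradius 6 (constant along its height); the cone at (4, 8.5) (r1=5.5→r2=1.5) has section circumradius 5.016 here — a regular 6-gon; the cube at (0.5, -2.5) (footprint 29.5×13.5) is included at this height; Taking the intersection: the cone at (4, 8.5) partially overlaps the r=6 cylinder; clipping to the common part keeps 2.19 mm²; the running intersection lies inside the 29.5×13.5 cube at (0.5, -2.5), so it is kept whole — 1 connected region. The outline is a single polygon with 4 vertices. Extrusion per mm of travel: 0.6 × 0.32 / (π × 0.875²) = 0.079824. Accumulating E over each segment gives final E = 0.5285.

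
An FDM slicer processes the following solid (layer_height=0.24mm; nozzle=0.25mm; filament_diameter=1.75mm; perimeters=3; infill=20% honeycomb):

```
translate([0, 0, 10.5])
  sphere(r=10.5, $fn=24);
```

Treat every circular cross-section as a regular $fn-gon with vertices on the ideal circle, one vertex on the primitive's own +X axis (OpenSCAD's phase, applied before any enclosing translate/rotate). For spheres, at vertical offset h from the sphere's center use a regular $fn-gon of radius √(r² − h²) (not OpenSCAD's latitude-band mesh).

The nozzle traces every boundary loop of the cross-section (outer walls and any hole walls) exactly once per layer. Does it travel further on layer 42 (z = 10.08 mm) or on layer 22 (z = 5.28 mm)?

Layer 42 (z = 10.08): the r=10.5 sphere slices to a regular 24-gon of circumradius 10.492 (√(r²−h²) with h=0.42 from center) (perimeter = 2·24·10.492·sin(180°/24) = 65.73 mm). So its perimeter = 65.73 mm. Layer 22 (z = 5.28): the r=10.5 sphere contributes a regular 24-gon of circumradius √(10.5²−5.22²) = 9.111 (perimeter = 2·24·9.111·sin(180°/24) = 57.08 mm). So its perimeter = 57.08 mm. Layer 42 is larger (65.73 vs 57.08 mm).

layer 42 (z = 10.08 mm)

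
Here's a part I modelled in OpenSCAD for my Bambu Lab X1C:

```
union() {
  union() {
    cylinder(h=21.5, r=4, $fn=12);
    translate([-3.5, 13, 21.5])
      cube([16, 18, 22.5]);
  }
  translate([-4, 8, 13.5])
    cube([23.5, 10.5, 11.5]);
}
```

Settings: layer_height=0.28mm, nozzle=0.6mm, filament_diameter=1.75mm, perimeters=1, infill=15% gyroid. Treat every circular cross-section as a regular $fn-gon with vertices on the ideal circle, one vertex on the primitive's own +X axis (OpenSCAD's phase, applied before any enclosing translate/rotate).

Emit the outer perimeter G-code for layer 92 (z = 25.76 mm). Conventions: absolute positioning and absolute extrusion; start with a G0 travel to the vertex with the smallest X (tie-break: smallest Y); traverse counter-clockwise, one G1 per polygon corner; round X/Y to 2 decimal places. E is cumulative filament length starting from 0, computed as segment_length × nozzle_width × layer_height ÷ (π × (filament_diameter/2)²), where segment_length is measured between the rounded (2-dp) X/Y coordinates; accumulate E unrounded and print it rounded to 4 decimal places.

G0 X-3.50 Y13.00 Z25.76
G1 X12.50 Y13.00 E1.1175
G1 X12.50 Y31.00 E2.3748
G1 X-3.50 Y31.00 E3.4923
G1 X-3.50 Y13.00 E4.7495

At z = 25.76 mm: the cylinder does not reach this height (z outside [0, 21.5]); the 16×18 cube at (-3.5, 13) contributes its full rectangle; Merging all regions: only the 16×18 cube at (-3.5, 13) is present, so the union is just that shape — 1 connected region; the cube at (-4, 8) is not intersected at this z (z outside [13.5, 25]); Combining (union): only the result so far is present, so the union is just that shape — 1 connected region. The outline is a single polygon with 4 vertices. Extrusion per mm of travel: 0.6 × 0.28 / (π × 0.875²) = 0.069846. Accumulating E over each segment gives final E = 4.7495.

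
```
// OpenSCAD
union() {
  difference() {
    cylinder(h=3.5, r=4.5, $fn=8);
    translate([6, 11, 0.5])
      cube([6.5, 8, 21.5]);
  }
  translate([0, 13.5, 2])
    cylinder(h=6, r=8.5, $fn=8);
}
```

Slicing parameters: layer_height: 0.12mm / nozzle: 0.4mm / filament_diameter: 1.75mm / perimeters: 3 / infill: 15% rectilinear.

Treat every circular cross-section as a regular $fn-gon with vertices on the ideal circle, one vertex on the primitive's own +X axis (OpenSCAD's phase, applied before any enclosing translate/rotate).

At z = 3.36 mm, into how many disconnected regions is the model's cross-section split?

2

At z = 3.36 mm: the r=4.5 cylinder gives a regular 8-gon of circumradius 4.5 (constant along its height); the 6.5×8 cube at (6, 11) contributes its full rectangle; Subtracting the remaining from the first: starting from the r=4.5 cylinder, the 6.5×8 cube at (6, 11) misses the remaining region (no effect) — 1 connected region; the r=8.5 cylinder at (0, 13.5) contributes a regular 8-gon of circumradius 8.5; Combining (union): the 2 present regions are separate (no shared area or edge), so areas and boundary lengths simply add and each stays a separate island — 2 connected regions. The result has 2 disconnected regions.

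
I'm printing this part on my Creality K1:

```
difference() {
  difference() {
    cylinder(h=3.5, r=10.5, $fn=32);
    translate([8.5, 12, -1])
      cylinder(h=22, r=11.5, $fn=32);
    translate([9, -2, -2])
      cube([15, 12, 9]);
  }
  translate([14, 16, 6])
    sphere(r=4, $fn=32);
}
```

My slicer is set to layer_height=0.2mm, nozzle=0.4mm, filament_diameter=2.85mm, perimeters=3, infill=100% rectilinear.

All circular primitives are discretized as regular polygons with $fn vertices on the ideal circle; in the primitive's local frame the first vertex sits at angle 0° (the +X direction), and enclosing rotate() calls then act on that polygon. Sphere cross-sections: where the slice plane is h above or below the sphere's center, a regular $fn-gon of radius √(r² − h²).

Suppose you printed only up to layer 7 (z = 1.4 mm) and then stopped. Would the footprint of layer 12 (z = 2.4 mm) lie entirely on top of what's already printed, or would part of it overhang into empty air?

Compare the two slices. At z = 1.4: the r=10.5 cylinder contributes a regular 32-gon of circumradius 10.5 (area = (32/2)·10.500²·sin(360°/32) = 344.14 mm²); the r=11.5 cylinder at (8.5, 12) gives a regular 32-gon of circumradius 11.5 (constant along its height) (area = (32/2)·11.500²·sin(360°/32) = 412.81 mm²); the 15×12 cube at (9, -2) contributes its full rectangle (area 180.00 mm²); Subtracting the remaining from the first: starting from the r=10.5 cylinder (344.14 mm²), the r=11.5 cylinder at (8.5, 12) partially overlaps it — only the 81.22 mm² overlap (of its 412.81 mm²) is removed, clipping the outline; the 15×12 cube at (9, -2) partially overlaps it — only the 3.71 mm² overlap (of its 180.00 mm²) is removed, clipping the outline — area = 259.21 mm²; the sphere at (14, 16) is not intersected at this z (|z−center|=4.600 > r=4); Taking the first minus the rest: none of the subtracted shapes is present at this height, so that combined region is unchanged — area = 259.21 mm². At z = 2.4: the r=10.5 cylinder contributes a regular 32-gon of circumradius 10.5 (area = (32/2)·10.500²·sin(360°/32) = 344.14 mm²); the r=11.5 cylinder at (8.5, 12) gives a regular 32-gon of circumradius 11.5 (constant along its height) (area = (32/2)·11.500²·sin(360°/32) = 412.81 mm²); the 15×12 cube at (9, -2) contributes its full rectangle (area 180.00 mm²); Taking the first minus the rest: starting from the r=10.5 cylinder (344.14 mm²), the r=11.5 cylinder at (8.5, 12) partially overlaps it — only the 81.22 mm² overlap (of its 412.81 mm²) is removed, clipping the outline; the 15×12 cube at (9, -2) partially overlaps it — only the 3.71 mm² overlap (of its 180.00 mm²) is removed, clipping the outline — area = 259.21 mm²; the r=4 sphere at (14, 16) slices to a regular 32-gon of circumradius 1.744 (√(r²−h²) with h=3.6 from center) (area = (32/2)·1.744²·sin(360°/32) = 9.49 mm²); Taking the first minus the rest: starting from the result so far (259.21 mm²), the r=4 sphere at (14, 16) misses the remaining region (no effect) — area = 259.21 mm². Checking containment: the cross-section at z = 2.4 is a subset of the cross-section at z = 1.4.

entirely on top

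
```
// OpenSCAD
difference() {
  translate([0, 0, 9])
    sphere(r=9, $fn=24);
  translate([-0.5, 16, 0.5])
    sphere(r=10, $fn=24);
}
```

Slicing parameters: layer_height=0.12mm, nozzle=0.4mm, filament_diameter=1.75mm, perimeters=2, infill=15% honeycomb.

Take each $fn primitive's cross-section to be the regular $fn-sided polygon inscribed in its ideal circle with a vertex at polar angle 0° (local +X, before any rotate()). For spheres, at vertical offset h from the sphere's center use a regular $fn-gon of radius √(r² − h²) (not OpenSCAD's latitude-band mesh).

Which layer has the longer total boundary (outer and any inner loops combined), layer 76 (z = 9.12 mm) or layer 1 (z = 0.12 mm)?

layer 76 (z = 9.12 mm)

Layer 76 (z = 9.12): the sphere: section is a regular 24-gon, circumradius = √(r²−h²) = √(9²−0.12²) = 8.999 (perimeter = 2·24·8.999·sin(180°/24) = 56.38 mm); the r=10 sphere at (-0.5, 16) slices to a regular 24-gon of circumradius 5.069 (√(r²−h²) with h=8.62 from center) (perimeter = 2·24·5.069·sin(180°/24) = 31.76 mm); Subtracting the remaining from the first: starting from the r=9 sphere, the r=10 sphere at (-0.5, 16) misses the remaining region (no effect) — boundary = 56.38 mm. So its perimeter = 56.38 mm. Layer 1 (z = 0.12): the r=9 sphere contributes a regular 24-gon of circumradius √(9²−8.88²) = 1.465 (perimeter = 2·24·1.465·sin(180°/24) = 9.18 mm); the r=10 sphere at (-0.5, 16) slices to a regular 24-gon of circumradius 9.993 (√(r²−h²) with h=0.38 from center) (perimeter = 2·24·9.993·sin(180°/24) = 62.61 mm); Subtracting the remaining from the first: starting from the r=9 sphere, the r=10 sphere at (-0.5, 16) misses the remaining region (no effect) — boundary = 9.18 mm. So its perimeter = 9.18 mm. Layer 76 is larger (56.38 vs 9.18 mm).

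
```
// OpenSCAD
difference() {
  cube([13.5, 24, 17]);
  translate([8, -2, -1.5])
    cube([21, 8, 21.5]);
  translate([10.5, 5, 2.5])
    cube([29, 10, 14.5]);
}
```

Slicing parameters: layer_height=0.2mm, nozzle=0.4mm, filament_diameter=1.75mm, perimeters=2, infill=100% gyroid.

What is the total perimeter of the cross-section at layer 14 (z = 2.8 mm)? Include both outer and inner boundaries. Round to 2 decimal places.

75.00 mm

At z = 2.8 mm: the cube is present — its section is the full 13.5×24 rectangle (perimeter 75.00 mm); the cube at (8, -2) is present — its section is the full 21×8 rectangle (perimeter 58.00 mm); the 29×10 cube at (10.5, 5) contributes its full rectangle (perimeter 78.00 mm); After the difference (first − rest): starting from the 13.5×24 cube, the 21×8 cube at (8, -2) partially overlaps it — only the 33.00 mm² overlap (of its 168.00 mm²) is removed, clipping the outline; the 29×10 cube at (10.5, 5) partially overlaps it — only the 27.00 mm² overlap (of its 290.00 mm²) is removed, clipping the outline — boundary = 75.00 mm. Overall, the cross-section is a single solid region. Total boundary length (outer) = 75.00 mm.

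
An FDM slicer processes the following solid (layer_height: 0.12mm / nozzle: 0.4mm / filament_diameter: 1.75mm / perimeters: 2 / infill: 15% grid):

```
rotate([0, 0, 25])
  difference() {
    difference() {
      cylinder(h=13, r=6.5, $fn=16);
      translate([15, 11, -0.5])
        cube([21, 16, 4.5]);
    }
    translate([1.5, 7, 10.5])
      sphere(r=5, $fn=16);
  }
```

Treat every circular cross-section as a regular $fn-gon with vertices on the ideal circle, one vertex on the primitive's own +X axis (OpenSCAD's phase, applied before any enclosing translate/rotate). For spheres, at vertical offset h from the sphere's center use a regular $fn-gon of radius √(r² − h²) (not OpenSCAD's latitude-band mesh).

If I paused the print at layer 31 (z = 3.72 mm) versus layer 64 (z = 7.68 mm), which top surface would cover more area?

Layer 31 (z = 3.72): the r=6.5 cylinder contributes a regular 16-gon of circumradius 6.5 (area = (16/2)·6.500²·sin(360°/16) = 129.35 mm²); the cube at (15, 11) (footprint 21×16) is included at this height (area 336.00 mm²); Taking the first minus the rest: starting from the r=6.5 cylinder (129.35 mm²), the 21×16 cube at (15, 11) misses the remaining region (no effect) — area = 129.35 mm²; the sphere at (1.5, 7) is not intersected at this z (|z−center|=6.780 > r=5); After the difference (first − rest): none of the subtracted shapes is present at this height, so that combined region is unchanged — area = 129.35 mm²; (whole slice rotated 25° about Z — lengths, areas and connectivity unchanged). So its area = 129.35 mm². Layer 64 (z = 7.68): the cylinder: section is a regular 16-gon, circumradius r=6.5 (area = (16/2)·6.500²·sin(360°/16) = 129.35 mm²); the cube at (15, 11) is not intersected at this z (z outside [-0.5, 4]); Taking the first minus the rest: none of the subtracted shapes is present at this height, so the r=6.5 cylinder is unchanged — area = 129.35 mm²; the sphere at (1.5, 7): section is a regular 16-gon, circumradius = √(r²−h²) = √(5²−2.82²) = 4.129 (area = (16/2)·4.129²·sin(360°/16) = 52.19 mm²); Taking the first minus the rest: starting from the result so far (129.35 mm²), the r=5 sphere at (1.5, 7) partially overlaps it — only the 16.99 mm² overlap (of its 52.19 mm²) is removed, clipping the outline — area = 112.35 mm²; (rotated 25° about Z; rotation is an isometry so areas/perimeters/island counts are preserved). So its area = 112.35 mm². Layer 31 is larger (129.35 vs 112.35 mm²).

layer 31 (z = 3.72 mm)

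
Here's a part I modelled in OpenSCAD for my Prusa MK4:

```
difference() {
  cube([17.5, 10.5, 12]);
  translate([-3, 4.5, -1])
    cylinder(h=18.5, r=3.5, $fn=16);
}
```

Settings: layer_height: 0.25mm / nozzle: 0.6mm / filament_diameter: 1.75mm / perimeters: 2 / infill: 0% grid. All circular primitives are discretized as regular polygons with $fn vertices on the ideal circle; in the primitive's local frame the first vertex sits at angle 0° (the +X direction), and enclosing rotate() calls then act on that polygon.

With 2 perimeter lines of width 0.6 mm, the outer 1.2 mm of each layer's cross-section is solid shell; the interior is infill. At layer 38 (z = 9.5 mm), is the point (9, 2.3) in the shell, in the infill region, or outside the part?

At z = 9.5 mm: the 17.5×10.5 cube contributes its full rectangle; the r=3.5 cylinder at (-3, 4.5) contributes a regular 16-gon of circumradius 3.5; After the difference (first − rest): starting from the 17.5×10.5 cube, the r=3.5 cylinder at (-3, 4.5) partially overlaps it — only the 1.06 mm² overlap (of its 37.50 mm²) is removed, clipping the outline — 1 connected region. Overall, the cross-section is a single solid region. The nearest boundary edge runs (17.50, 0.00)→(0.00, 0.00); distance from the point to it = 2.30 mm. The point is inside the cross-section and 2.30 mm from the nearest boundary — more than the 1.2 mm shell width (2 × 0.6), so it's in the infill interior.

infill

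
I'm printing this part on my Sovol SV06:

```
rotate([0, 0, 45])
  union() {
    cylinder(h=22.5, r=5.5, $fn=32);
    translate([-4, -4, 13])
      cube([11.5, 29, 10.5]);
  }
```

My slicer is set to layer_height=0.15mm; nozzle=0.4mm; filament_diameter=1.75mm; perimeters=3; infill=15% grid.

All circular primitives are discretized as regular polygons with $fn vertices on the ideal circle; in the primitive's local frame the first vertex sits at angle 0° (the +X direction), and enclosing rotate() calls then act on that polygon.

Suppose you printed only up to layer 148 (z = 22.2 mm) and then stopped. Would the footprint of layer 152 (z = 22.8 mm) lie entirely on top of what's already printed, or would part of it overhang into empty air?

Compare the two slices. At z = 22.2: the cylinder: section is a regular 32-gon, circumradius r=5.5 (area = (32/2)·5.500²·sin(360°/32) = 94.42 mm²); the cube at (-4, -4) (footprint 11.5×29) is included at this height (area 333.50 mm²); Merging all regions: the regions partially overlap — summed areas 427.92 mm² minus the doubly-counted overlap 79.16 mm² gives 348.77 mm² — area = 348.77 mm²; (whole slice rotated 45° about Z — lengths, areas and connectivity unchanged). At z = 22.8: the cylinder is not intersected at this z (z outside [0, 22.5]); the cube at (-4, -4) is present — its section is the full 11.5×29 rectangle (area 333.50 mm²); Taking the union: only the 11.5×29 cube at (-4, -4) is present, so the union is just that shape — area = 333.50 mm²; (whole slice rotated 45° about Z — lengths, areas and connectivity unchanged). Checking containment: the cross-section at z = 22.8 is a subset of the cross-section at z = 22.2.

entirely on top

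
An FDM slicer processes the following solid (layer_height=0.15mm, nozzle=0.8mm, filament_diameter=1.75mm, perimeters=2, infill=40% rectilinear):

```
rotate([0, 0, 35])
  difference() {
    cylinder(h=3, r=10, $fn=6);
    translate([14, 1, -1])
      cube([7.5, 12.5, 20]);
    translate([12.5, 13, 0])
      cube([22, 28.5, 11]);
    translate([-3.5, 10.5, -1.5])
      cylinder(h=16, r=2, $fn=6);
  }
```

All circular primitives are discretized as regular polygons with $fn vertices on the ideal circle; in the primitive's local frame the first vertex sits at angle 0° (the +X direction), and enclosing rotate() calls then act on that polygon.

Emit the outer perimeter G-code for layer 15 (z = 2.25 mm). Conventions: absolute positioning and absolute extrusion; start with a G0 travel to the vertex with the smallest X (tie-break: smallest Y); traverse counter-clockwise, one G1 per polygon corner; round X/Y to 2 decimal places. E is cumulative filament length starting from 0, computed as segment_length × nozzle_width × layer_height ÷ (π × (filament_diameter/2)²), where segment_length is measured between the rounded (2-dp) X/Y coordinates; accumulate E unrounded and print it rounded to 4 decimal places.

At z = 2.25 mm: the r=10 cylinder contributes a regular 6-gon of circumradius 10; the cube at (14, 1) (footprint 7.5×12.5) is included at this height; the cube at (12.5, 13) is present — its section is the full 22×28.5 rectangle; the r=2 cylinder at (-3.5, 10.5) contributes a regular 6-gon of circumradius 2; Subtracting the remaining from the first: starting from the r=10 cylinder, the 7.5×12.5 cube at (14, 1) misses the remaining region (no effect); the 22×28.5 cube at (12.5, 13) misses the remaining region (no effect); the r=2 cylinder at (-3.5, 10.5) misses the remaining region (no effect) — 1 connected region; (whole slice rotated 35° about Z — lengths, areas and connectivity unchanged). The outline is a single polygon with 6 vertices. Extrusion per mm of travel: 0.8 × 0.15 / (π × 0.875²) = 0.049890. Accumulating E over each segment gives final E = 2.9932.

G0 X-9.06 Y4.23 Z2.25
G1 X-8.19 Y-5.74 E0.4993
G1 X0.87 Y-9.96 E0.9979
G1 X9.06 Y-4.23 E1.4966
G1 X8.19 Y5.74 E1.9959
G1 X-0.87 Y9.96 E2.4945
G1 X-9.06 Y4.23 E2.9932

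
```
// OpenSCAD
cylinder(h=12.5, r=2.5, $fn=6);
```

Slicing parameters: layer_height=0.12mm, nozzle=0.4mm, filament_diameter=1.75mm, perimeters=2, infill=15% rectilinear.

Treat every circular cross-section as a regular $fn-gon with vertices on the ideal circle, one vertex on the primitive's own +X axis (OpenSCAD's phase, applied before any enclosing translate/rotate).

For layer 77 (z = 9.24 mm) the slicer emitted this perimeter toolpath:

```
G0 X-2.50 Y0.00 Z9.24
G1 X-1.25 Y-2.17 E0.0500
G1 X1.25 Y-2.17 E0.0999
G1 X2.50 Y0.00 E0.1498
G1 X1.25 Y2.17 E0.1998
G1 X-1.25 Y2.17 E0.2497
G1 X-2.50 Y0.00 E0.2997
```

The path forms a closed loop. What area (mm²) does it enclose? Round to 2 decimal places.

Apply the shoelace formula to the sequence of (X, Y) vertices; enclosed area = 16.27 mm².

16.27 mm²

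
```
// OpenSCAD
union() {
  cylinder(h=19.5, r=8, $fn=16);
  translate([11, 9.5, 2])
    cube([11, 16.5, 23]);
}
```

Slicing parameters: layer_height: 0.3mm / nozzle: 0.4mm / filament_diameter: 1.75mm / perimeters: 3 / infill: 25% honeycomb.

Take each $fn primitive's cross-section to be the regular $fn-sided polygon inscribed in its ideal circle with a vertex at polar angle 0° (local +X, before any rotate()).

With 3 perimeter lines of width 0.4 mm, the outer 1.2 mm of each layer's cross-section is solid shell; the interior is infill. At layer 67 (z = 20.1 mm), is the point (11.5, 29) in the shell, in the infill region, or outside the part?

At z = 20.1 mm: the cylinder does not reach this height (z outside [0, 19.5]); the cube at (11, 9.5) is present — its section is the full 11×16.5 rectangle; Combining (union): only the 11×16.5 cube at (11, 9.5) is present, so the union is just that shape — 1 connected region. Overall, the cross-section is a single solid region. The nearest boundary edge runs (22.00, 26.00)→(11.00, 26.00); distance from the point to it = 3.00 mm. The point is not inside any of the regions above, so it lies outside the cross-section (3.00 mm from the nearest boundary).

outside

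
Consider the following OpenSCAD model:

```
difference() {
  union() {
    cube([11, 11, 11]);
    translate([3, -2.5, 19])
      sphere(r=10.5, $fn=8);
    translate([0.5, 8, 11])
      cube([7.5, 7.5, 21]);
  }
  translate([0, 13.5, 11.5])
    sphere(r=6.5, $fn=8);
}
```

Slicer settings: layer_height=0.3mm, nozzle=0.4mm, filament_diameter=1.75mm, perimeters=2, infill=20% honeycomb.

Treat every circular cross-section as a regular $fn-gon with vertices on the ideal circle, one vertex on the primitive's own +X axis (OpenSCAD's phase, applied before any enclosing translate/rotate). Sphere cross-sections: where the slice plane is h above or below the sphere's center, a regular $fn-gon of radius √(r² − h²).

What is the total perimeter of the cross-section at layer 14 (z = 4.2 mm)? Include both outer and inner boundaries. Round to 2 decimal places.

44.00 mm

At z = 4.2 mm: the 11×11 cube contributes its full rectangle (perimeter 44.00 mm); the sphere at (3, -2.5) is not intersected at this z (|z−center|=14.800 > r=10.5); the cube at (0.5, 8) does not reach this height (z outside [11, 32]); Taking the union: only the 11×11 cube is present, so the union is just that shape — boundary = 44.00 mm; the sphere at (0, 13.5) does not reach this height (|z−center|=7.300 > r=6.5); Taking the first minus the rest: none of the subtracted shapes is present at this height, so that combined region is unchanged — boundary = 44.00 mm. Overall, the cross-section is a single solid region. Total boundary length (outer) = 44.00 mm.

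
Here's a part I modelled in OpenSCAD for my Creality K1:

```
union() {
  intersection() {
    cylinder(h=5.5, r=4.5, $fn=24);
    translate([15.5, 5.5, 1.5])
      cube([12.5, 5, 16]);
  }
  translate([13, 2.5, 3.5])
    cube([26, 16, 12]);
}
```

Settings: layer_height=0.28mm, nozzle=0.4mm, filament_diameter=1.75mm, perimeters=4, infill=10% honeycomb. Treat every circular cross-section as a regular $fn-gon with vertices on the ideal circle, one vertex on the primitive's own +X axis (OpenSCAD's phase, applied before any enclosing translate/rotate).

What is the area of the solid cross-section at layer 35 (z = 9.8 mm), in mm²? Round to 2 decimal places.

416.00 mm²

At z = 9.8 mm: the cylinder is not intersected at this z (z outside [0, 5.5]); the cube at (15.5, 5.5) (footprint 12.5×5) is included at this height (area 62.50 mm²); Keeping only the common overlap: at least one operand is absent at this height, so nothing remains; the 26×16 cube at (13, 2.5) contributes its full rectangle (area 416.00 mm²); Combining (union): only the 26×16 cube at (13, 2.5) is present, so the union is just that shape — area = 416.00 mm². Overall, the cross-section is a single solid region. Net area = 416.00 mm².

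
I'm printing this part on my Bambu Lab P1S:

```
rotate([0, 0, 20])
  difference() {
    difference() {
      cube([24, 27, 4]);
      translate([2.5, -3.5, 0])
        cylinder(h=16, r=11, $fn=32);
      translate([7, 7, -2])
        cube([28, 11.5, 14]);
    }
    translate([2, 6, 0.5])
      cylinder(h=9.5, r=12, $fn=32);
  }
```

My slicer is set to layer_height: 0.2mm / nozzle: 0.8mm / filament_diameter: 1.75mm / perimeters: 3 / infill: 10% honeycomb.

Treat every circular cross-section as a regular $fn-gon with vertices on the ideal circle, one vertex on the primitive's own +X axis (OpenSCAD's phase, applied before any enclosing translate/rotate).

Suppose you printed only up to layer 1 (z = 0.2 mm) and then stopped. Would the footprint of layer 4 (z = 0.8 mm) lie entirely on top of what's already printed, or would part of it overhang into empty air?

Compare the two slices. At z = 0.2: the 24×27 cube contributes its full rectangle (area 648.00 mm²); the r=11 cylinder at (2.5, -3.5) gives a regular 32-gon of circumradius 11 (constant along its height) (area = (32/2)·11.000²·sin(360°/32) = 377.69 mm²); the cube at (7, 7) is present — its section is the full 28×11.5 rectangle (area 322.00 mm²); Taking the first minus the rest: starting from the 24×27 cube (648.00 mm²), the r=11 cylinder at (2.5, -3.5) partially overlaps it — only the 75.14 mm² overlap (of its 377.69 mm²) is removed, clipping the outline; the 28×11.5 cube at (7, 7) partially overlaps it — only the 195.50 mm² overlap (of its 322.00 mm²) is removed, clipping the outline — area = 377.36 mm²; the cylinder at (2, 6) is not intersected at this z (z outside [0.5, 10]); Taking the first minus the rest: none of the subtracted shapes is present at this height, so the result so far is unchanged — area = 377.36 mm²; (whole slice rotated 20° about Z — lengths, areas and connectivity unchanged). At z = 0.8: the cube (footprint 24×27) is included at this height (area 648.00 mm²); the r=11 cylinder at (2.5, -3.5) gives a regular 32-gon of circumradius 11 (constant along its height) (area = (32/2)·11.000²·sin(360°/32) = 377.69 mm²); the cube at (7, 7) (footprint 28×11.5) is included at this height (area 322.00 mm²); Taking the first minus the rest: starting from the 24×27 cube (648.00 mm²), the r=11 cylinder at (2.5, -3.5) partially overlaps it — only the 75.14 mm² overlap (of its 377.69 mm²) is removed, clipping the outline; the 28×11.5 cube at (7, 7) partially overlaps it — only the 195.50 mm² overlap (of its 322.00 mm²) is removed, clipping the outline — area = 377.36 mm²; the r=12 cylinder at (2, 6) contributes a regular 32-gon of circumradius 12 (area = (32/2)·12.000²·sin(360°/32) = 449.49 mm²); Subtracting the remaining from the first: starting from that combined region (377.36 mm²), the r=12 cylinder at (2, 6) partially overlaps it — only the 94.44 mm² overlap (of its 449.49 mm²) is removed, clipping the outline — area = 282.92 mm²; (whole slice rotated 20° about Z — lengths, areas and connectivity unchanged). Checking containment: the cross-section at z = 0.8 is a subset of the cross-section at z = 0.2.

entirely on top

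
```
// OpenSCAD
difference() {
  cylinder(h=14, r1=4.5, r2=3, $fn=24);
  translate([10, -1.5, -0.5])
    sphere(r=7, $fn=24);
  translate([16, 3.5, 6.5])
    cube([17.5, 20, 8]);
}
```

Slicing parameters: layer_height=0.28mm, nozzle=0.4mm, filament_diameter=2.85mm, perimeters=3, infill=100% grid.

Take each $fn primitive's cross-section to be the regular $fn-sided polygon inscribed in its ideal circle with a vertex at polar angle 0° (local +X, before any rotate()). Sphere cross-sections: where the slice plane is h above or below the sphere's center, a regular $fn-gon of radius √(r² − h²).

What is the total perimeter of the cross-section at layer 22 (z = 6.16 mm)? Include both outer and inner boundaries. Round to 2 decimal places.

At z = 6.16 mm: the cone (r1=4.5→r2=3) has section circumradius 3.840 here — a regular 24-gon (perimeter = 2·24·3.840·sin(180°/24) = 24.06 mm); the sphere at (10, -1.5): section is a regular 24-gon, circumradius = √(r²−h²) = √(7²−6.66²) = 2.155 (perimeter = 2·24·2.155·sin(180°/24) = 13.50 mm); the cube at (16, 3.5) is not intersected at this z (z outside [6.5, 14.5]); After the difference (first − rest): starting from the cone, the r=7 sphere at (10, -1.5) misses the remaining region (no effect) — boundary = 24.06 mm. Overall, the cross-section is a single solid region. Total boundary length (outer) = 24.06 mm.

24.06 mm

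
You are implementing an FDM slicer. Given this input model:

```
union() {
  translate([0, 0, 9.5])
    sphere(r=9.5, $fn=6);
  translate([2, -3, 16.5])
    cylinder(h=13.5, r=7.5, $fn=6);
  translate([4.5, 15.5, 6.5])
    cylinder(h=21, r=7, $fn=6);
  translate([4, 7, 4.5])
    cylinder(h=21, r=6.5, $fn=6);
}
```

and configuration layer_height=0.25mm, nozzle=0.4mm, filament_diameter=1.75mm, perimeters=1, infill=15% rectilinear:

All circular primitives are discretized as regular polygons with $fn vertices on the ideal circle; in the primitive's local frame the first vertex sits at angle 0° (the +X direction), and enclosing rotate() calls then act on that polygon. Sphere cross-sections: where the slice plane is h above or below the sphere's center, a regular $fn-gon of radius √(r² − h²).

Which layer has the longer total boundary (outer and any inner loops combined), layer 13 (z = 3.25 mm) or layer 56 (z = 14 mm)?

Layer 13 (z = 3.25): the r=9.5 sphere contributes a regular 6-gon of circumradius √(9.5²−6.25²) = 7.155 (perimeter = 2·6·7.155·sin(180°/6) = 42.93 mm); the cylinder at (2, -3) does not reach this height (z outside [16.5, 30]); the cylinder at (4.5, 15.5) is absent (z outside [6.5, 27.5]); the cylinder at (4, 7) is absent (z outside [4.5, 25.5]); Merging all regions: only the r=9.5 sphere is present, so the union is just that shape — boundary = 42.93 mm. So its perimeter = 42.93 mm. Layer 56 (z = 14): the sphere: section is a regular 6-gon, circumradius = √(r²−h²) = √(9.5²−4.5²) = 8.367 (perimeter = 2·6·8.367·sin(180°/6) = 50.20 mm); the cylinder at (2, -3) is not intersected at this z (z outside [16.5, 30]); the cylinder at (4.5, 15.5): section is a regular 6-gon, circumradius r=7 (perimeter = 2·6·7.000·sin(180°/6) = 42.00 mm); the r=6.5 cylinder at (4, 7) contributes a regular 6-gon of circumradius 6.5 (perimeter = 2·6·6.500·sin(180°/6) = 39.00 mm); Combining (union): the regions partially overlap (shared area 64.23 mm²), so the edge portions inside another operand are dropped and the merged outline is re-measured after clipping — boundary = 83.72 mm. So its perimeter = 83.72 mm. Layer 56 is larger (83.72 vs 42.93 mm).

layer 56 (z = 14 mm)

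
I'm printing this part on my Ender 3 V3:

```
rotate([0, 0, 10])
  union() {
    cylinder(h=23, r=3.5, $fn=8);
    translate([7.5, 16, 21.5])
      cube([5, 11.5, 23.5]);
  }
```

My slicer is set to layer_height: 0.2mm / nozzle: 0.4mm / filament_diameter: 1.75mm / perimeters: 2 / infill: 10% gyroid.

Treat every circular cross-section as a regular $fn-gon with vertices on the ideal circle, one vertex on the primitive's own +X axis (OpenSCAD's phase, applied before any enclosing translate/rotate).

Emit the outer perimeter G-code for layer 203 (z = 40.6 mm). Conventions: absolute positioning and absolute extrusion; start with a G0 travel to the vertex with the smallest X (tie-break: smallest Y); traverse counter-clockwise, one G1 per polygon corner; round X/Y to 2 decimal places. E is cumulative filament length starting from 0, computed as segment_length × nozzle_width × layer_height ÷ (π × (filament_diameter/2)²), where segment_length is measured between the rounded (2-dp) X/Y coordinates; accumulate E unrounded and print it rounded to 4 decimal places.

G0 X2.61 Y28.38 Z40.60
G1 X4.61 Y17.06 E0.3823
G1 X9.53 Y17.93 E0.5485
G1 X7.53 Y29.25 E0.9309
G1 X2.61 Y28.38 E1.0970

At z = 40.6 mm: the cylinder is not intersected at this z (z outside [0, 23]); the cube at (7.5, 16) is present — its section is the full 5×11.5 rectangle; Merging all regions: only the 5×11.5 cube at (7.5, 16) is present, so the union is just that shape — 1 connected region; (rotated 10° about Z; rotation is an isometry so areas/perimeters/island counts are preserved). The outline is a single polygon with 4 vertices. Extrusion per mm of travel: 0.4 × 0.2 / (π × 0.875²) = 0.033260. Accumulating E over each segment gives final E = 1.0970.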